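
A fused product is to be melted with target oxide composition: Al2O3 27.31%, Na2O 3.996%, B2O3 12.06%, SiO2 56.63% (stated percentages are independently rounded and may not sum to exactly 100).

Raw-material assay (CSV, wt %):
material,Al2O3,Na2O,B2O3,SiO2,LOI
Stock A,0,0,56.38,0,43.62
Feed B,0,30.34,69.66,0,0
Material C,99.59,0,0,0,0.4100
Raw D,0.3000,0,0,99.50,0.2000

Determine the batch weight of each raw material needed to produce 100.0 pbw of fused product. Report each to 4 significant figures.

The whole derivation maintains full float precision in every operation — in-progress results are printed (rounded to 4 significant figures) in the working — each reported number takes exactly one rounding — all derived quantities are carried from the batch weights at 100.0 pbw of glass in full precision (the yield, the totals, LOI, net glass mass, four oxide percentages), as written in the problem or answer text.
Oxide mass targets, per 100.0 pbw fused product:
  Al2O3: 27.31% × 100.0 = 27.31 pbw
  Na2O: 3.996% × 100.0 = 3.996 pbw
  B2O3: 12.06% × 100.0 = 12.06 pbw
  SiO2: 56.63% × 100.0 = 56.63 pbw
Verifying the oxide balance per the reported batch figures, versus the basis set out (every target is met by its sum once rounding is allowed for):
  Al2O3: 27.25·0.9959 + 56.91·0.003000 = 27.31 pbw (target 27.31 pbw)
  Na2O: 13.17·0.3034 = 3.996 pbw (target 3.996 pbw)
  B2O3: 5.118·0.5638 + 13.17·0.6966 = 12.06 pbw (target 12.06 pbw)
  SiO2: 56.91·0.9950 = 56.63 pbw (target 56.63 pbw)
Glass mass check: batch total minus LOI = 99.99 pbw (oxide target masses add up to 100.0 pbw; stated basis 100.0 pbw — rounding explains the deltas).
Total batch = Σ batch = 102.4 pbw; loss to ignition Σ batch·LOI = 2.458 pbw; glass ÷ batch gives a yield of 97.60%.

Batch per 100.0 pbw fused product:
  Stock A: 5.118 pbw
  Feed B: 13.17 pbw
  Material C: 27.25 pbw
  Raw D: 56.91 pbw
Total batch = 102.4 pbw; LOI loss = 2.458 pbw; yield = 97.60%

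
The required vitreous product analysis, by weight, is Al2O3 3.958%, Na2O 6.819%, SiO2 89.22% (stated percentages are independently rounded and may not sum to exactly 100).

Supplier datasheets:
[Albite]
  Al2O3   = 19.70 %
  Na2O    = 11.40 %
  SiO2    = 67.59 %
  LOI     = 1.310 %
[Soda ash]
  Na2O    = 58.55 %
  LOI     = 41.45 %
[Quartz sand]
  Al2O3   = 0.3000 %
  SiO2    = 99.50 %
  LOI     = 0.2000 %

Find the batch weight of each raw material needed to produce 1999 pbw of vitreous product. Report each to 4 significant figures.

Batch per 1999 pbw vitreous product:
  Albite: 378.2 pbw
  Soda ash: 159.2 pbw
  Quartz sand: 1536 pbw
Total batch = 2073 pbw; LOI loss = 74.01 pbw; yield = 96.43%

The intermediate values are displayed (rounded to 4 significant figures) between the steps — the working math carries exact precision in every operation — a single rounding finalizes every reported figure. Derived quantities, which include glass mass, ignition loss, totals, the three compositions, yield, are carried in full precision, precisely as stated by the question or the answer, from the batch weights at 1999 pbw of glass.
Target oxide masses per 1999 pbw vitreous product:
  Al2O3: 3.958% × 1999 = 79.12 pbw
  Na2O: 6.819% × 1999 = 136.3 pbw
  SiO2: 89.22% × 1999 = 1784 pbw
Verifying the oxide balance using the reported weights, versus the basis set out (sum by sum, the targets are met modulo rounding of the values):
  Al2O3: 378.2·0.1970 + 1536·0.003000 = 79.11 pbw (target 79.12 pbw)
  Na2O: 378.2·0.1140 + 159.2·0.5855 = 136.3 pbw (target 136.3 pbw)
  SiO2: 378.2·0.6759 + 1536·0.9950 = 1784 pbw (target 1784 pbw)
Auditing the glass mass value: the batch minus its LOI: 1999 pbw (the Σ of target masses is 1999 pbw; stated basis 1999 pbw — deltas are rounding alone).
Summing the batch: Σ batch = 2073 pbw; LOI removed, Σ of batch·LOI: 74.01 pbw; glass ÷ batch gives a yield of 96.43%.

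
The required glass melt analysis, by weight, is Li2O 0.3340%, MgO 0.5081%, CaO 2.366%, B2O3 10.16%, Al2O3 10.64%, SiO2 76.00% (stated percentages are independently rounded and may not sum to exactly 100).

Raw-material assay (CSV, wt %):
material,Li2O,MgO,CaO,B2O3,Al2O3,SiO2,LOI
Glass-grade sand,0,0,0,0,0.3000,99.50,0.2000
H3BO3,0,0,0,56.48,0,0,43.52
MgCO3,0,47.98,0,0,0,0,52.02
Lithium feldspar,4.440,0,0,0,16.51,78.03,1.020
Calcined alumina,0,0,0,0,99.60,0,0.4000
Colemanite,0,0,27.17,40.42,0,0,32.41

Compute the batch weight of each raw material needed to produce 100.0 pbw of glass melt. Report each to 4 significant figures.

Working values are displayed, rounded to 4 significant figures, in the printout — every computation keeps full precision in every operation. Each reported value includes exactly one rounding. All derived quantities (glass mass, LOI, totals, six oxide percentages, yield) are re-derived starting from the weights at 100.0 pbw of glass at full float precision as written in the question or the answer.
Per-oxide target masses for 100.0 pbw glass melt:
  Li2O: 0.3340% × 100.0 = 0.3340 pbw
  MgO: 0.5081% × 100.0 = 0.5081 pbw
  CaO: 2.366% × 100.0 = 2.366 pbw
  B2O3: 10.16% × 100.0 = 10.16 pbw
  Al2O3: 10.64% × 100.0 = 10.64 pbw
  SiO2: 76.00% × 100.0 = 76.00 pbw
Mass-balance tally per oxide using the reported weights, on the stated basis (oxide sums agree with the targets up to rounding of the answer):
  Li2O: 7.523·0.04440 = 0.3340 pbw (target 0.3340 pbw)
  MgO: 1.059·0.4798 = 0.5081 pbw (target 0.5081 pbw)
  CaO: 8.708·0.2717 = 2.366 pbw (target 2.366 pbw)
  B2O3: 11.76·0.5648 + 8.708·0.4042 = 10.16 pbw (target 10.16 pbw)
  Al2O3: 70.48·0.003000 + 7.523·0.1651 + 9.223·0.9960 = 10.64 pbw (target 10.64 pbw)
  SiO2: 70.48·0.9950 + 7.523·0.7803 = 76.00 pbw (target 76.00 pbw)
Mass balance on the glass: net batch after ignition = 100.0 pbw (oxide target masses add up to 100.0 pbw; basis as stated: 100.0 pbw — a pure rounding effect).
Batch grand total — Σ batch = 108.8 pbw; the LOI term Σ batch·LOI equals 8.746 pbw; yield, glass over the total, = 91.96%.

Batch per 100.0 pbw glass melt:
  Glass-grade sand: 70.48 pbw
  H3BO3: 11.76 pbw
  MgCO3: 1.059 pbw
  Lithium feldspar: 7.523 pbw
  Calcined alumina: 9.223 pbw
  Colemanite: 8.708 pbw
Total batch = 108.8 pbw; LOI loss = 8.746 pbw; yield = 91.96%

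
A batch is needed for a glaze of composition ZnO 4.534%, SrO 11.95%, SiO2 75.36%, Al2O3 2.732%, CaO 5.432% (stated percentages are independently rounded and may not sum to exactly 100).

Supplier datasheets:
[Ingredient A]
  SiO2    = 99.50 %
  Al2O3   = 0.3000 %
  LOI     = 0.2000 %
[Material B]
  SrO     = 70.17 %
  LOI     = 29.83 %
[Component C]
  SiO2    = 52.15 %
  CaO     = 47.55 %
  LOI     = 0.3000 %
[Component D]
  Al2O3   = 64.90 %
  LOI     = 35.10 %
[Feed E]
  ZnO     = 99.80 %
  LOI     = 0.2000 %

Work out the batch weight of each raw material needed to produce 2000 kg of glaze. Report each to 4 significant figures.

Each numeric step runs at full precision all the way through; intermediates are shown rounded off to 4 significant digits within the worked lines — a single rounding finalizes every reported figure. The derived quantities are rebuilt in full precision (totals, yield, glass mass, the five compositions, ignition loss) from the batch weights for 2000 kg of glass, as quoted within the problem or answer text.
Target masses of each oxide per 2000 kg glaze:
  ZnO: 4.534% × 2000 = 90.68 kg
  SrO: 11.95% × 2000 = 239.0 kg
  SiO2: 75.36% × 2000 = 1507 kg
  Al2O3: 2.732% × 2000 = 54.64 kg
  CaO: 5.432% × 2000 = 108.6 kg
A balance pass over the oxides, using the reported weights, under the basis named above (delivered sums recover each target exact up to rounding of places):
  ZnO: 90.86·0.9980 = 90.68 kg (target 90.68 kg)
  SrO: 340.6·0.7017 = 239.0 kg (target 239.0 kg)
  SiO2: 1395·0.9950 + 228.5·0.5215 = 1507 kg (target 1507 kg)
  Al2O3: 1395·0.003000 + 77.74·0.6490 = 54.64 kg (target 54.64 kg)
  CaO: 228.5·0.4755 = 108.7 kg (target 108.6 kg)
Glass mass check: batch Σ − ignition loss = 2000 kg (the targets, summed, come to 2000 kg; with the basis standing at 2000 kg — gaps are rounding artifacts).
Adding the batch up: Σ batch = 2133 kg; the LOI term Σ batch·LOI equals 132.5 kg; yield, glass over the total, = 93.79%.

Batch per 2000 kg glaze:
  Ingredient A: 1395 kg
  Material B: 340.6 kg
  Component C: 228.5 kg
  Component D: 77.74 kg
  Feed E: 90.86 kg
Total batch = 2133 kg; LOI loss = 132.5 kg; yield = 93.79%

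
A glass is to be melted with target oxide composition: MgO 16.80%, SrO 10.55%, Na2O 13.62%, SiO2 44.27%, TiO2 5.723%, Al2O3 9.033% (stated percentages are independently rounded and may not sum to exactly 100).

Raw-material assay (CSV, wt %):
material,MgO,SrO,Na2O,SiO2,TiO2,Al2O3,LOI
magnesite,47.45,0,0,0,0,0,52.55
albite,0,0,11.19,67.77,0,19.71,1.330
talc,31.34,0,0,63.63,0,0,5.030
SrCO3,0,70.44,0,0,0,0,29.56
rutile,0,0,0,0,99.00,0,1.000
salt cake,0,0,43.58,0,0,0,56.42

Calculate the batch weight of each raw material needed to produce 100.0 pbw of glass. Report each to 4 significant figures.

Batch per 100.0 pbw glass:
  magnesite: 21.69 pbw
  albite: 45.83 pbw
  talc: 20.76 pbw
  SrCO3: 14.98 pbw
  rutile: 5.781 pbw
  salt cake: 19.49 pbw
Total batch = 128.5 pbw; LOI loss = 28.53 pbw; yield = 77.80%

The intermediate values are shown rounded to four significant digits between the steps; full float precision is kept all the way through. Each reported value is rounded only once. All derived quantities are rebuilt at exact precision (net glass mass, six oxide percentages, the totals, yield, LOI) from the weighed amounts at 100.0 pbw of glass, precisely as stated by the question or the answer.
Per-oxide target masses for 100.0 pbw glass:
  MgO: 16.80% × 100.0 = 16.80 pbw
  SrO: 10.55% × 100.0 = 10.55 pbw
  Na2O: 13.62% × 100.0 = 13.62 pbw
  SiO2: 44.27% × 100.0 = 44.27 pbw
  TiO2: 5.723% × 100.0 = 5.723 pbw
  Al2O3: 9.033% × 100.0 = 9.033 pbw
Checking each oxide sum on the weights just shown, versus the basis set out (delivered sums recover each target net of answer rounding effects):
  MgO: 21.69·0.4745 + 20.76·0.3134 = 16.80 pbw (target 16.80 pbw)
  SrO: 14.98·0.7044 = 10.55 pbw (target 10.55 pbw)
  Na2O: 45.83·0.1119 + 19.49·0.4358 = 13.62 pbw (target 13.62 pbw)
  SiO2: 45.83·0.6777 + 20.76·0.6363 = 44.27 pbw (target 44.27 pbw)
  TiO2: 5.781·0.9900 = 5.723 pbw (target 5.723 pbw)
  Al2O3: 45.83·0.1971 = 9.033 pbw (target 9.033 pbw)
The glass-mass cross-check: total charge less LOI = 100.0 pbw (the Σ of target masses is 100.0 pbw; with the basis standing at 100.0 pbw — deltas are rounding alone).
Batch grand total — Σ batch = 128.5 pbw; ignition loss, Σ(batch × LOI) = 28.53 pbw; yield, glass over the total, = 77.80%.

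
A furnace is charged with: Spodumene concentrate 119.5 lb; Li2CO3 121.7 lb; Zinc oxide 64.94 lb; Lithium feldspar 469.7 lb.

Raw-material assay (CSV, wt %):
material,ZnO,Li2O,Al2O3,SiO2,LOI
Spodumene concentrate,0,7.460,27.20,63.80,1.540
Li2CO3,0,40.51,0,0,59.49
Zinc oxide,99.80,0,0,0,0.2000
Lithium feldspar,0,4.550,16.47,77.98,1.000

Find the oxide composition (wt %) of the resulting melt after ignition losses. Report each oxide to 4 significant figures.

Every computation runs at exact precision from start to finish; mid-chain values are shown, rounded to four significant figures, as written. Each reported result undergoes a single rounding; all derived quantities (totals, the four compositions, the yield, LOI, net glass mass) are rebuilt in exact precision starting from the weights on 696.8 lb of glass, exactly as shown in the problem or the answer.
Delivered oxide masses:
  ZnO: 64.94·0.9980 = 64.81 lb
  Li2O: 119.5·0.07460 + 121.7·0.4051 + 469.7·0.04550 = 79.59 lb
  Al2O3: 119.5·0.2720 + 469.7·0.1647 = 109.9 lb
  SiO2: 119.5·0.6380 + 469.7·0.7798 = 442.5 lb
LOI: 119.5·0.01540 + 121.7·0.5949 + 64.94·0.002000 + 469.7·0.01000 = 79.07 lb
Net of LOI, the glass mass = 775.8 − 79.07 = 696.8 lb (equal to the oxide-mass sum)
wt % = 100 × oxide mass / glass mass

Glass mass = 696.8 lb (batch 775.8 − LOI 79.07).
Composition: ZnO 9.301%, Li2O 11.42%, Al2O3 15.77%, SiO2 63.51%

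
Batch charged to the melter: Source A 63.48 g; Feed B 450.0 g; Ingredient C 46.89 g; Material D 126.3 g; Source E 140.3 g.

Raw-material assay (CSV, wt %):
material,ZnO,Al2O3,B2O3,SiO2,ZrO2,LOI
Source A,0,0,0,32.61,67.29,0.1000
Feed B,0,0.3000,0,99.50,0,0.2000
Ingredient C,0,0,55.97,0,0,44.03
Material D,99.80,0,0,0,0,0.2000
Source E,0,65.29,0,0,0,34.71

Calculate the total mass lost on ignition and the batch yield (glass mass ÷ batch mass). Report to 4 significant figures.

Each numeric step maintains full float precision in every operation — intermediates appear rounded to 4 significant figures on the page; exactly one rounding goes into every reported figure — the derived quantities are rebuilt from the batch weights at 756.4 g of glass in full float precision (the five compositions, totals, glass mass, ignition loss, the yield) as given in the question or the answer.
LOI of each material in turn:
  Source A: 63.48 × 0.001000 = 0.06348 g
  Feed B: 450.0 × 0.002000 = 0.9000 g
  Ingredient C: 46.89 × 0.4403 = 20.65 g
  Material D: 126.3 × 0.002000 = 0.2526 g
  Source E: 140.3 × 0.3471 = 48.70 g
Total LOI = 70.56 g
Glass = batch − LOI = 827.0 − 70.56 = 756.4 g

LOI loss = 70.56 g; glass = 756.4 g; yield = 91.47%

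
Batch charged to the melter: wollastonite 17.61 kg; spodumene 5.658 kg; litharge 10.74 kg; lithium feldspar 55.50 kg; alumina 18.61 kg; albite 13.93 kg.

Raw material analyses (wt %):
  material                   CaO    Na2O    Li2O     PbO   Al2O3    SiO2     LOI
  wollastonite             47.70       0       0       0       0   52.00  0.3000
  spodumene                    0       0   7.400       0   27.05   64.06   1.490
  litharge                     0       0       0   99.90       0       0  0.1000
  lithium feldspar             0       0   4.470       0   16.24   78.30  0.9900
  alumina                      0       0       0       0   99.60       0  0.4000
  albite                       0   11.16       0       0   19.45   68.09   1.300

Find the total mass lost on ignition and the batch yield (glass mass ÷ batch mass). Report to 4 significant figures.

LOI loss = 0.9529 kg; glass = 121.1 kg; yield = 99.22%

The working math carries exact precision through the solve. Working values are shown rounded off to 4 significant figures at each printed step. A single rounding produces each reported number; derived quantities (the totals, six oxide percentages, net glass mass, ignition loss, the yield) are rebuilt using the weight values at 121.1 kg of glass at exact precision, as written in the problem or the answer.
Per-material ignition loss:
  wollastonite: 17.61 × 0.003000 = 0.05283 kg
  spodumene: 5.658 × 0.01490 = 0.08430 kg
  litharge: 10.74 × 0.001000 = 0.01074 kg
  lithium feldspar: 55.50 × 0.009900 = 0.5494 kg
  alumina: 18.61 × 0.004000 = 0.07444 kg
  albite: 13.93 × 0.01300 = 0.1811 kg
Total LOI = 0.9529 kg
Glass = batch − LOI = 122.0 − 0.9529 = 121.1 kg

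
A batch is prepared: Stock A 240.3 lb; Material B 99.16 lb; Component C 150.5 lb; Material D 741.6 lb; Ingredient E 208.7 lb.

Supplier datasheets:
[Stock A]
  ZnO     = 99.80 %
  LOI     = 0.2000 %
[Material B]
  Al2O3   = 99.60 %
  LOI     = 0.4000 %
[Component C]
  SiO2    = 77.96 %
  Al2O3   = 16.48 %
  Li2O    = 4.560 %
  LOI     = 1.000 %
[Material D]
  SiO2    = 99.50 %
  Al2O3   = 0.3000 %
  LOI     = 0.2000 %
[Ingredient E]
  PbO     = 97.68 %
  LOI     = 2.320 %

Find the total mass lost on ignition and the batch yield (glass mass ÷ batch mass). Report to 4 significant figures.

LOI loss = 8.707 lb; glass = 1432 lb; yield = 99.40%

Every computation keeps full float precision throughout — mid-chain values are printed rounded to 4 significant digits on the page. Every reported number undergoes a single rounding; all derived quantities, including the five compositions, yield, glass mass, the totals, LOI, are computed from the weighed amounts at 1432 lb of glass in full float precision, as quoted within either problem or answer.
Per-material ignition loss:
  Stock A: 240.3 × 0.002000 = 0.4806 lb
  Material B: 99.16 × 0.004000 = 0.3966 lb
  Component C: 150.5 × 0.01000 = 1.505 lb
  Material D: 741.6 × 0.002000 = 1.483 lb
  Ingredient E: 208.7 × 0.02320 = 4.842 lb
Total LOI = 8.707 lb
Glass = batch − LOI = 1440 − 8.707 = 1432 lb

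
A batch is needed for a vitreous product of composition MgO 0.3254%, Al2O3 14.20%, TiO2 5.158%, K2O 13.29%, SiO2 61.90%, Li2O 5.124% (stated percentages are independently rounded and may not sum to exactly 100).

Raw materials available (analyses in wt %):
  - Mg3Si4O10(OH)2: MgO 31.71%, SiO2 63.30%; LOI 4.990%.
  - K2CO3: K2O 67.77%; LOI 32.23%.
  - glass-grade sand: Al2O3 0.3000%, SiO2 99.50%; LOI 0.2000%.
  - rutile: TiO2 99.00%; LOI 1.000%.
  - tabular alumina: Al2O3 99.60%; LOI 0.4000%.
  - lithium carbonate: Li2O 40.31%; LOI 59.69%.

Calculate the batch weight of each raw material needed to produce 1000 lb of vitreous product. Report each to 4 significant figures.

Rounding to 4 significant digits governs every intermediate as shown — the whole derivation runs at full precision at all times; a single rounding produces each reported figure; all derived quantities are recomputed starting from the weights on 1000 lb of glass at exact precision (the yield, six oxide percentages, glass mass, the totals, ignition loss), as set out in the problem or answer text.
Oxide-by-oxide targets in 1000 lb vitreous product:
  MgO: 0.3254% × 1000 = 3.254 lb
  Al2O3: 14.20% × 1000 = 142.0 lb
  TiO2: 5.158% × 1000 = 51.58 lb
  K2O: 13.29% × 1000 = 132.9 lb
  SiO2: 61.90% × 1000 = 619.0 lb
  Li2O: 5.124% × 1000 = 51.24 lb
A balance pass over the oxides, using the reported weights, versus the basis set out (summed amounts equal target values net of answer rounding effects):
  MgO: 10.26·0.3171 = 3.253 lb (target 3.254 lb)
  Al2O3: 615.6·0.003000 + 140.7·0.9960 = 142.0 lb (target 142.0 lb)
  TiO2: 52.10·0.9900 = 51.58 lb (target 51.58 lb)
  K2O: 196.1·0.6777 = 132.9 lb (target 132.9 lb)
  SiO2: 10.26·0.6330 + 615.6·0.9950 = 619.0 lb (target 619.0 lb)
  Li2O: 127.1·0.4031 = 51.23 lb (target 51.24 lb)
Glass mass check: net batch after ignition = 1000 lb (the targets, summed, come to 1000 lb; against the stated basis, 1000 lb — gaps are rounding artifacts).
Whole-batch sum: Σ batch = 1142 lb; loss to ignition Σ batch·LOI = 141.9 lb; glass ÷ batch gives a yield of 87.57%.

Batch per 1000 lb vitreous product:
  Mg3Si4O10(OH)2: 10.26 lb
  K2CO3: 196.1 lb
  glass-grade sand: 615.6 lb
  rutile: 52.10 lb
  tabular alumina: 140.7 lb
  lithium carbonate: 127.1 lb
Total batch = 1142 lb; LOI loss = 141.9 lb; yield = 87.57%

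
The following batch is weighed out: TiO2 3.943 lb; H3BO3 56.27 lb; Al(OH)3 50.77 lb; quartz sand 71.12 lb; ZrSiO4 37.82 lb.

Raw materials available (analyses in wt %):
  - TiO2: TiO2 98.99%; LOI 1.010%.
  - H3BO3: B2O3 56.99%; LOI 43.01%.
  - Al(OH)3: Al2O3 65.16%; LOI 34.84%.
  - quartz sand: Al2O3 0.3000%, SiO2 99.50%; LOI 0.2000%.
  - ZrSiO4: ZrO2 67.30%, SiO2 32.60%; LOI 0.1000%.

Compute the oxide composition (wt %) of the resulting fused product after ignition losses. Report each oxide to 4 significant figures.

All arithmetic keeps exact precision from start to finish. Working values appear (rounded to four significant digits) across the worked steps — exactly one rounding is applied to every reported figure; the derived quantities, including the totals, glass mass, ignition loss, the five compositions, the yield, are computed starting from the weights at 177.8 lb of glass in full float precision as set out in the question or the answer.
Delivered oxide masses:
  Al2O3: 50.77·0.6516 + 71.12·0.003000 = 33.30 lb
  ZrO2: 37.82·0.6730 = 25.45 lb
  SiO2: 71.12·0.9950 + 37.82·0.3260 = 83.09 lb
  B2O3: 56.27·0.5699 = 32.07 lb
  TiO2: 3.943·0.9899 = 3.903 lb
LOI: 3.943·0.01010 + 56.27·0.4301 + 50.77·0.3484 + 71.12·0.002000 + 37.82·0.001000 = 42.11 lb
Glass = total batch minus LOI = 219.9 − 42.11 = 177.8 lb (consistent with Σ oxide mass)
each wt % is 100 × oxide ÷ glass

Glass mass = 177.8 lb (batch 219.9 − LOI 42.11).
Composition: Al2O3 18.72%, ZrO2 14.31%, SiO2 46.73%, B2O3 18.03%, TiO2 2.195%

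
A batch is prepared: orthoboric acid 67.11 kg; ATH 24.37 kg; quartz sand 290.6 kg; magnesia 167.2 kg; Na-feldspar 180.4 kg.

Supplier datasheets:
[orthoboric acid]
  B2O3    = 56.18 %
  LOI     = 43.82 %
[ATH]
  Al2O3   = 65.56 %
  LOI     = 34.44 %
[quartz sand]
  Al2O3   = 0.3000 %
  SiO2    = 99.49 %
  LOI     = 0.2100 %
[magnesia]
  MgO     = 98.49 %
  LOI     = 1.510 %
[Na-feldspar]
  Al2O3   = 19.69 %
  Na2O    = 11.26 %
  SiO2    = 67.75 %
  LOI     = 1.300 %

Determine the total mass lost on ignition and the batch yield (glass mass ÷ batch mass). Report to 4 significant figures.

LOI loss = 43.28 kg; glass = 686.4 kg; yield = 94.07%

Every computation carries full precision through the solve — the intermediate values are displayed, with 4-significant-figure rounding, across the worked steps; every reported result is rounded a single time; the derived quantities (ignition loss, yield, five oxide percentages, totals, net glass mass) are re-derived from the weighed amounts at 686.4 kg of glass at full float precision as set out in either problem or answer.
Ignition loss by material:
  orthoboric acid: 67.11 × 0.4382 = 29.41 kg
  ATH: 24.37 × 0.3444 = 8.393 kg
  quartz sand: 290.6 × 0.002100 = 0.6103 kg
  magnesia: 167.2 × 0.01510 = 2.525 kg
  Na-feldspar: 180.4 × 0.01300 = 2.345 kg
Total LOI = 43.28 kg
Glass = batch − LOI = 729.7 − 43.28 = 686.4 kg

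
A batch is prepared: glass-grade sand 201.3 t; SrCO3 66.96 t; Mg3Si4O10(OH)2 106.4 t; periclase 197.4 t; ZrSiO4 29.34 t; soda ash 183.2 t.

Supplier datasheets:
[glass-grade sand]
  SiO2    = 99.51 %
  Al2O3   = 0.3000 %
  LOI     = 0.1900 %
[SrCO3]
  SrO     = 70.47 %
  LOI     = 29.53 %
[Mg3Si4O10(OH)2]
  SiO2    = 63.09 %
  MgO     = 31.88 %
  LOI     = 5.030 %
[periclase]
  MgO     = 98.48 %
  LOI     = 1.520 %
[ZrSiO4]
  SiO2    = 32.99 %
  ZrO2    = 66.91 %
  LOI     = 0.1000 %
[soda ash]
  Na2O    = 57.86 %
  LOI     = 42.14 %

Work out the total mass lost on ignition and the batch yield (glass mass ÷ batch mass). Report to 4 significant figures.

The whole derivation carries exact precision from start to finish; working values are printed (rounded to four significant figures) alongside each step — every reported value sees exactly one rounding. The derived quantities, including net glass mass, ignition loss, six oxide percentages, the yield, the totals, are re-derived starting from the weights per 678.9 t of glass at exact precision, precisely as stated by problem or answer.
Per-material ignition loss:
  glass-grade sand: 201.3 × 0.001900 = 0.3825 t
  SrCO3: 66.96 × 0.2953 = 19.77 t
  Mg3Si4O10(OH)2: 106.4 × 0.05030 = 5.352 t
  periclase: 197.4 × 0.01520 = 3.000 t
  ZrSiO4: 29.34 × 0.001000 = 0.02934 t
  soda ash: 183.2 × 0.4214 = 77.20 t
Total LOI = 105.7 t
Glass = batch − LOI = 784.6 − 105.7 = 678.9 t

LOI loss = 105.7 t; glass = 678.9 t; yield = 86.52%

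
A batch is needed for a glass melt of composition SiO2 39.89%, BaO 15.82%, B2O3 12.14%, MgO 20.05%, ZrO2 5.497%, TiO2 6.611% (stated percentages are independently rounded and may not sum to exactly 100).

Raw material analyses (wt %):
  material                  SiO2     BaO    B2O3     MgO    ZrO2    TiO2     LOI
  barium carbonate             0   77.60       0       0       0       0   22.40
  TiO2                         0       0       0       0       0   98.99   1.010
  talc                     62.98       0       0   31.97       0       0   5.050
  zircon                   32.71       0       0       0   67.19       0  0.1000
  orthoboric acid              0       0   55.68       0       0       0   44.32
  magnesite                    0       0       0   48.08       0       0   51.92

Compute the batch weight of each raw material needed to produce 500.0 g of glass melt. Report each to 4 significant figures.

Batch per 500.0 g glass melt:
  barium carbonate: 101.9 g
  TiO2: 33.39 g
  talc: 295.4 g
  zircon: 40.91 g
  orthoboric acid: 109.0 g
  magnesite: 12.06 g
Total batch = 592.7 g; LOI loss = 92.69 g; yield = 84.36%

Every computation maintains full float precision at each step — in-progress results are printed, rounded to four significant figures, in the printout — each reported value is rounded a single time — the derived quantities, including six oxide percentages, the yield, LOI, the totals, net glass mass, are carried from the weighed amounts on 500.0 g of glass at full float precision, exactly as printed in the question or the answer.
Oxide mass targets, per 500.0 g glass melt:
  SiO2: 39.89% × 500.0 = 199.4 g
  BaO: 15.82% × 500.0 = 79.10 g
  B2O3: 12.14% × 500.0 = 60.70 g
  MgO: 20.05% × 500.0 = 100.2 g
  ZrO2: 5.497% × 500.0 = 27.48 g
  TiO2: 6.611% × 500.0 = 33.06 g
A balance pass over the oxides, working from each reported weight, for the quoted basis mass (sums match the target masses net of answer rounding effects):
  SiO2: 295.4·0.6298 + 40.91·0.3271 = 199.4 g (target 199.4 g)
  BaO: 101.9·0.7760 = 79.07 g (target 79.10 g)
  B2O3: 109.0·0.5568 = 60.69 g (target 60.70 g)
  MgO: 295.4·0.3197 + 12.06·0.4808 = 100.2 g (target 100.2 g)
  ZrO2: 40.91·0.6719 = 27.49 g (target 27.48 g)
  TiO2: 33.39·0.9899 = 33.05 g (target 33.06 g)
The glass-mass cross-check: total charge less LOI = 500.0 g (the Σ of target masses is 500.0 g; stated basis 500.0 g — deltas are rounding alone).
Total batch = Σ batch = 592.7 g; LOI loss = Σ batch·LOI = 92.69 g; the yield ratio, glass ÷ batch: 84.36%.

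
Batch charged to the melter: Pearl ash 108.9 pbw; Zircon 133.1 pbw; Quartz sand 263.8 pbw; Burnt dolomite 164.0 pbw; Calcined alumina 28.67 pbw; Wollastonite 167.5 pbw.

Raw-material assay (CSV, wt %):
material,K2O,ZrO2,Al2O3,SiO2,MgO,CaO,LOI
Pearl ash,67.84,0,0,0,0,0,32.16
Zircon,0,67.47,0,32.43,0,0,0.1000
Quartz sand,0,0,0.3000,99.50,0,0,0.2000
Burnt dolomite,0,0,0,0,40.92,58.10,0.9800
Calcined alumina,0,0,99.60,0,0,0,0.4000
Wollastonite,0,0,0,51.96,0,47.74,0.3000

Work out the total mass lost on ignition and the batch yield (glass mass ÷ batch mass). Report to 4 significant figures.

LOI loss = 37.91 pbw; glass = 828.1 pbw; yield = 95.62%

The working math holds full float precision in all steps; the intermediate values are displayed (rounded to 4 significant digits) at each printed step — a single rounding completes each reported figure; all derived quantities are computed from the batch weights for 828.1 pbw of glass at exact precision (the totals, the yield, glass mass, the six compositions, LOI) exactly as printed in problem or answer.
Loss on ignition, line by line:
  Pearl ash: 108.9 × 0.3216 = 35.02 pbw
  Zircon: 133.1 × 0.001000 = 0.1331 pbw
  Quartz sand: 263.8 × 0.002000 = 0.5276 pbw
  Burnt dolomite: 164.0 × 0.009800 = 1.607 pbw
  Calcined alumina: 28.67 × 0.004000 = 0.1147 pbw
  Wollastonite: 167.5 × 0.003000 = 0.5025 pbw
Total LOI = 37.91 pbw
Glass = batch − LOI = 866.0 − 37.91 = 828.1 pbw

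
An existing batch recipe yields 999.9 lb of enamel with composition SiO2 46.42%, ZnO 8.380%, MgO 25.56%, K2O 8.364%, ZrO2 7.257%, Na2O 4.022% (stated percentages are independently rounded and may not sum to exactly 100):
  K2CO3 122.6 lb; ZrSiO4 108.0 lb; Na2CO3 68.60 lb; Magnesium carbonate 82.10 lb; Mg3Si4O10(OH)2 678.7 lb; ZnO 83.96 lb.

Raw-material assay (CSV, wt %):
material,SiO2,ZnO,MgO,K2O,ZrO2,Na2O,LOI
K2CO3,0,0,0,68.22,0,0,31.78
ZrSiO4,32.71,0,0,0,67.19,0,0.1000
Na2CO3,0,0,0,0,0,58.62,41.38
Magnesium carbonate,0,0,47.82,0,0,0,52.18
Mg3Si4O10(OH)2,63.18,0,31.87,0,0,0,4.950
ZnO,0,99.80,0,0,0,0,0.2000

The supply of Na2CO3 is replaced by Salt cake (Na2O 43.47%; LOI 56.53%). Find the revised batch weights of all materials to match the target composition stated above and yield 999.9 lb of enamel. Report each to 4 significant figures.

Revised batch per 999.9 lb enamel:
  K2CO3: 122.6 lb
  ZrSiO4: 108.0 lb
  Salt cake: 92.51 lb
  Magnesium carbonate: 82.10 lb
  Mg3Si4O10(OH)2: 678.7 lb
  ZnO: 83.96 lb
Total batch = 1168 lb; LOI loss = 168.0 lb

Values along the way appear (rounded to 4 significant figures) at each printed step. The working math keeps full float precision end to end. Every reported figure is rounded just once; the derived quantities (glass mass, the yield, the six compositions, ignition loss, the totals) are computed starting from the weights for 999.9 lb of glass at full float precision, exactly as shown in either problem or answer.
Oxide-by-oxide targets in 999.9 lb enamel:
  SiO2: 46.42% × 999.9 = 464.2 lb
  ZnO: 8.380% × 999.9 = 83.79 lb
  MgO: 25.56% × 999.9 = 255.6 lb
  K2O: 8.364% × 999.9 = 83.63 lb
  ZrO2: 7.257% × 999.9 = 72.56 lb
  Na2O: 4.022% × 999.9 = 40.22 lb
Checking each oxide sum with the batch weights as given, at the basis given (each sum matches its target mass exact up to rounding of places):
  SiO2: 108.0·0.3271 + 678.7·0.6318 = 464.1 lb (target 464.2 lb)
  ZnO: 83.96·0.9980 = 83.79 lb (target 83.79 lb)
  MgO: 82.10·0.4782 + 678.7·0.3187 = 255.6 lb (target 255.6 lb)
  K2O: 122.6·0.6822 = 83.64 lb (target 83.63 lb)
  ZrO2: 108.0·0.6719 = 72.57 lb (target 72.56 lb)
  Na2O: 92.51·0.4347 = 40.21 lb (target 40.22 lb)
Glass-mass closure: Σ batch − LOI loss = 999.9 lb (oxide target masses add up to 999.9 lb; basis as stated: 999.9 lb — any gap is answer rounding).
Batch total: Σ batch = 1168 lb; LOI removed, Σ of batch·LOI: 168.0 lb; yield: glass divided by total = 85.62%.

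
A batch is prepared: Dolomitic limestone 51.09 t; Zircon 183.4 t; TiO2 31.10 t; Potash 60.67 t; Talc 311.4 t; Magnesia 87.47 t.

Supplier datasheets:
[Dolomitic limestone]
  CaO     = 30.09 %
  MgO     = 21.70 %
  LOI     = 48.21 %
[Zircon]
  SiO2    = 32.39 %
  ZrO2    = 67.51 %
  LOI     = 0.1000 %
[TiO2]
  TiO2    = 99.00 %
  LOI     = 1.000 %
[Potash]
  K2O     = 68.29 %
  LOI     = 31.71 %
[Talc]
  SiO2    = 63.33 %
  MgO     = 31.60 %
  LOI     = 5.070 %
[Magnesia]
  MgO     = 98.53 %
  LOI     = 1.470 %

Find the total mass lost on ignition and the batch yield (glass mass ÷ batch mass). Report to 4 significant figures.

LOI loss = 61.44 t; glass = 663.7 t; yield = 91.53%

Intermediates are shown, with 4-significant-digit rounding, in the working — each numeric step holds exact precision at all times. A single rounding completes each reported result; the derived quantities (the six compositions, the yield, totals, net glass mass, LOI) are rebuilt at full float precision starting from the weights on 663.7 t of glass, exactly as shown in problem or answer.
Per-material ignition loss:
  Dolomitic limestone: 51.09 × 0.4821 = 24.63 t
  Zircon: 183.4 × 0.001000 = 0.1834 t
  TiO2: 31.10 × 0.01000 = 0.3110 t
  Potash: 60.67 × 0.3171 = 19.24 t
  Talc: 311.4 × 0.05070 = 15.79 t
  Magnesia: 87.47 × 0.01470 = 1.286 t
Total LOI = 61.44 t
Glass = batch − LOI = 725.1 − 61.44 = 663.7 t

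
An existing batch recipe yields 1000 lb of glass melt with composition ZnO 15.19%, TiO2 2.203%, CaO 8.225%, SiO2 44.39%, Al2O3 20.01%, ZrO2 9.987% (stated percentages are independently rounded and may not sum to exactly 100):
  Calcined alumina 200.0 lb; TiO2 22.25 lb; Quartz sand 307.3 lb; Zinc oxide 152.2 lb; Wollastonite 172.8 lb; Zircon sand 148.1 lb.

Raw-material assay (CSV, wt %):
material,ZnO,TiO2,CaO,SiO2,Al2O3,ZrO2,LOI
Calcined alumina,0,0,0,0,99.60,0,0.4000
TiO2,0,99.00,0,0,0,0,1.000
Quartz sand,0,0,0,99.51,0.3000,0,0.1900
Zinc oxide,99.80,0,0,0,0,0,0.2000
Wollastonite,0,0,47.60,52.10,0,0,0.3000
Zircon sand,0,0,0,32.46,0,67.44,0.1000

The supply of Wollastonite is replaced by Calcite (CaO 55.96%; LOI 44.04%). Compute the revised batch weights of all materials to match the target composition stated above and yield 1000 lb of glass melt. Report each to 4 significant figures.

Revised batch per 1000 lb glass melt:
  Calcined alumina: 199.7 lb
  TiO2: 22.25 lb
  Quartz sand: 397.8 lb
  Zinc oxide: 152.2 lb
  Calcite: 147.0 lb
  Zircon sand: 148.1 lb
Total batch = 1067 lb; LOI loss = 66.97 lb

The intermediate values are printed, with 4-significant-figure rounding, when written out. The whole derivation holds full precision at each step; every reported value includes exactly one rounding — the derived quantities (net glass mass, yield, LOI, the six compositions, the totals) are carried in full precision from the weighed amounts per 1000 lb of glass, exactly as shown in question or answer.
Oxide-by-oxide targets in 1000 lb glass melt:
  ZnO: 15.19% × 1000 = 151.9 lb
  TiO2: 2.203% × 1000 = 22.03 lb
  CaO: 8.225% × 1000 = 82.25 lb
  SiO2: 44.39% × 1000 = 443.9 lb
  Al2O3: 20.01% × 1000 = 200.1 lb
  ZrO2: 9.987% × 1000 = 99.87 lb
Balance tally, oxide-wise, from the weights as reported, relative to the basis at hand (target by target, the sums agree exact up to rounding of places):
  ZnO: 152.2·0.9980 = 151.9 lb (target 151.9 lb)
  TiO2: 22.25·0.9900 = 22.03 lb (target 22.03 lb)
  CaO: 147.0·0.5596 = 82.26 lb (target 82.25 lb)
  SiO2: 397.8·0.9951 + 148.1·0.3246 = 443.9 lb (target 443.9 lb)
  Al2O3: 199.7·0.9960 + 397.8·0.003000 = 200.1 lb (target 200.1 lb)
  ZrO2: 148.1·0.6744 = 99.88 lb (target 99.87 lb)
Glass-mass bookkeeping: batch total minus LOI = 1000 lb (the targets, summed, come to 1000 lb; stated basis 1000 lb — differing by rounding only).
Whole-batch sum: Σ batch = 1067 lb; LOI removed, Σ of batch·LOI: 66.97 lb; glass ÷ batch gives a yield of 93.72%.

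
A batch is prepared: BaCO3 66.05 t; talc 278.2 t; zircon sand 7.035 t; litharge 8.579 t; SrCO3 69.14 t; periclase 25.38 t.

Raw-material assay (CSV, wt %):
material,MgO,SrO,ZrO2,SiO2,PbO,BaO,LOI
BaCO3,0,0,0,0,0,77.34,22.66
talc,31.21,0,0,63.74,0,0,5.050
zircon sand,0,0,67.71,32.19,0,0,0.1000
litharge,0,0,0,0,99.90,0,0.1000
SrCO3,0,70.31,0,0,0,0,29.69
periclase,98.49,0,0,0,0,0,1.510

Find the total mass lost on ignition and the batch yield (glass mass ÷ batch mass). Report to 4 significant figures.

LOI loss = 49.94 t; glass = 404.4 t; yield = 89.01%

All internal work keeps full float precision in every operation. Mid-chain values are shown rounded off to 4 significant digits in the working — each reported result sees exactly one rounding; the derived quantities are recomputed at exact precision (totals, ignition loss, six oxide percentages, the yield, glass mass) from the batch weights at 404.4 t of glass, exactly as shown in the question or the answer.
Loss on ignition, line by line:
  BaCO3: 66.05 × 0.2266 = 14.97 t
  talc: 278.2 × 0.05050 = 14.05 t
  zircon sand: 7.035 × 0.001000 = 0.007035 t
  litharge: 8.579 × 0.001000 = 0.008579 t
  SrCO3: 69.14 × 0.2969 = 20.53 t
  periclase: 25.38 × 0.01510 = 0.3832 t
Total LOI = 49.94 t
Glass = batch − LOI = 454.4 − 49.94 = 404.4 t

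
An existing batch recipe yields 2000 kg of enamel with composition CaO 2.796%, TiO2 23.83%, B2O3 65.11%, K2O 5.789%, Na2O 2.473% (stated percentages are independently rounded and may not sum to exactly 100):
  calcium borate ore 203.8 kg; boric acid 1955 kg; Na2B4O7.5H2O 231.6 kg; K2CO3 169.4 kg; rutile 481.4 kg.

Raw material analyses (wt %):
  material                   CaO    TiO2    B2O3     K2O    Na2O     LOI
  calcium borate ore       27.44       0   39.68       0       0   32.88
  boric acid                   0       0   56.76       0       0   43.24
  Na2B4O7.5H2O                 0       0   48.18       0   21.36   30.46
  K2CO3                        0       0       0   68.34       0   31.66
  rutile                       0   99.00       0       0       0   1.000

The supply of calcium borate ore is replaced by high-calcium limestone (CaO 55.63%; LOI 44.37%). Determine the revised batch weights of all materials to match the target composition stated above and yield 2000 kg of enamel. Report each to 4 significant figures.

Revised batch per 2000 kg enamel:
  high-calcium limestone: 100.5 kg
  boric acid: 2098 kg
  Na2B4O7.5H2O: 231.6 kg
  K2CO3: 169.4 kg
  rutile: 481.4 kg
Total batch = 3081 kg; LOI loss = 1081 kg

Every computation holds exact precision from start to finish — values along the way are shown with 4-significant-figure rounding across the worked steps; each reported result takes exactly one rounding. All derived quantities (the yield, net glass mass, ignition loss, the totals, the five compositions) are recomputed from the weighed amounts for 2000 kg of glass in exact precision, precisely as stated by the problem or answer text.
Target masses of each oxide per 2000 kg enamel:
  CaO: 2.796% × 2000 = 55.92 kg
  TiO2: 23.83% × 2000 = 476.6 kg
  B2O3: 65.11% × 2000 = 1302 kg
  K2O: 5.789% × 2000 = 115.8 kg
  Na2O: 2.473% × 2000 = 49.46 kg
Sums-versus-targets review from the weights as reported, at the basis given (summed amounts equal target values modulo rounding of the values):
  CaO: 100.5·0.5563 = 55.91 kg (target 55.92 kg)
  TiO2: 481.4·0.9900 = 476.6 kg (target 476.6 kg)
  B2O3: 2098·0.5676 + 231.6·0.4818 = 1302 kg (target 1302 kg)
  K2O: 169.4·0.6834 = 115.8 kg (target 115.8 kg)
  Na2O: 231.6·0.2136 = 49.47 kg (target 49.46 kg)
Glass-mass sanity pass: total charge less LOI = 2000 kg (oxide target masses add up to 2000 kg; the stated basis being 2000 kg — deltas are rounding alone).
Batch grand total — Σ batch = 3081 kg; ignition loss, Σ(batch × LOI) = 1081 kg; yield: glass divided by total = 64.92%.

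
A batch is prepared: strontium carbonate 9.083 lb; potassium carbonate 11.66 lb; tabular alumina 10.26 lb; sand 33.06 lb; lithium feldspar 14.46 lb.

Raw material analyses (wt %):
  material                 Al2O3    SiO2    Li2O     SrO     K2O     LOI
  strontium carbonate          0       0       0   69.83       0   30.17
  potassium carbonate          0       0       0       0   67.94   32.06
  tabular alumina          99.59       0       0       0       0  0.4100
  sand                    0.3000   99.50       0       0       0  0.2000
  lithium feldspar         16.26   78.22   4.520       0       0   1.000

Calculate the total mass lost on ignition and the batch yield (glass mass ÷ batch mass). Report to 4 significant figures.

The intermediate values are printed rounded to four significant digits on the page — every computation maintains full float precision from start to finish. Every reported figure takes exactly one rounding; derived quantities, which include yield, net glass mass, ignition loss, five oxide percentages, the totals, are re-derived at full float precision, precisely as stated by the problem or answer text, from the batch weights at 71.79 lb of glass.
Ignition loss by material:
  strontium carbonate: 9.083 × 0.3017 = 2.740 lb
  potassium carbonate: 11.66 × 0.3206 = 3.738 lb
  tabular alumina: 10.26 × 0.004100 = 0.04207 lb
  sand: 33.06 × 0.002000 = 0.06612 lb
  lithium feldspar: 14.46 × 0.01000 = 0.1446 lb
Total LOI = 6.731 lb
Glass = batch − LOI = 78.52 − 6.731 = 71.79 lb

LOI loss = 6.731 lb; glass = 71.79 lb; yield = 91.43%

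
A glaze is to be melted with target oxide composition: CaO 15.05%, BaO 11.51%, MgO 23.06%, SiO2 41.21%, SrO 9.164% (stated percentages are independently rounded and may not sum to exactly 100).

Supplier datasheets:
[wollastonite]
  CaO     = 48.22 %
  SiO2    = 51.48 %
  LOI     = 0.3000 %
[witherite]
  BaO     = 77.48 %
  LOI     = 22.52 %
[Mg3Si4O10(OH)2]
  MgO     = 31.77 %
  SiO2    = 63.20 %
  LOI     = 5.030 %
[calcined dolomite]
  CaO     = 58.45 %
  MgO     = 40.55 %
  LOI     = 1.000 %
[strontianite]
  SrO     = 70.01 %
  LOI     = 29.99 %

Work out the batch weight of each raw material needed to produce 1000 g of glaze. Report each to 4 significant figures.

Full precision is held from first step to last; mid-chain values appear rounded to four significant digits as written — each reported figure takes exactly one rounding. The derived quantities are re-derived using the weight values on 1000 g of glass in full float precision (the totals, ignition loss, yield, net glass mass, the five compositions), as set out in the question or the answer.
Per-oxide target masses for 1000 g glaze:
  CaO: 15.05% × 1000 = 150.5 g
  BaO: 11.51% × 1000 = 115.1 g
  MgO: 23.06% × 1000 = 230.6 g
  SiO2: 41.21% × 1000 = 412.1 g
  SrO: 9.164% × 1000 = 91.64 g
Checking each oxide sum from the weights as reported, on the stated basis (delivered sums recover each target given rounding of the digits):
  CaO: 136.5·0.4822 + 144.9·0.5845 = 150.5 g (target 150.5 g)
  BaO: 148.6·0.7748 = 115.1 g (target 115.1 g)
  MgO: 540.9·0.3177 + 144.9·0.4055 = 230.6 g (target 230.6 g)
  SiO2: 136.5·0.5148 + 540.9·0.6320 = 412.1 g (target 412.1 g)
  SrO: 130.9·0.7001 = 91.64 g (target 91.64 g)
Mass balance on the glass: net batch after ignition = 1000 g (oxide target masses add up to 999.9 g; basis as stated: 1000 g — rounding explains the deltas).
Batch total: Σ batch = 1102 g; loss to ignition Σ batch·LOI = 101.8 g; glass ÷ batch gives a yield of 90.76%.

Batch per 1000 g glaze:
  wollastonite: 136.5 g
  witherite: 148.6 g
  Mg3Si4O10(OH)2: 540.9 g
  calcined dolomite: 144.9 g
  strontianite: 130.9 g
Total batch = 1102 g; LOI loss = 101.8 g; yield = 90.76%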